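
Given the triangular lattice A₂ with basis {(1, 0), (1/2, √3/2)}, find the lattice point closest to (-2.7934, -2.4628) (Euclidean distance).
(-2.5, -2.598)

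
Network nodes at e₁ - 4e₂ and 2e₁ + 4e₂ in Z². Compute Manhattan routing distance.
9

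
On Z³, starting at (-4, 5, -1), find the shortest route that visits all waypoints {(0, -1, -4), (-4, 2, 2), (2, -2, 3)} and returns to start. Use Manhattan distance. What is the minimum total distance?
40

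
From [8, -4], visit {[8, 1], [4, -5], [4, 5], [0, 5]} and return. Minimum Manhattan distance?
36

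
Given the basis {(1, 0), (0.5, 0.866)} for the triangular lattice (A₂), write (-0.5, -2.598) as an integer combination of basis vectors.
b₁ - 3b₂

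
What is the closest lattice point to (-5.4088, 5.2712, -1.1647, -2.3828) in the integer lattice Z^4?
(-5, 5, -1, -2)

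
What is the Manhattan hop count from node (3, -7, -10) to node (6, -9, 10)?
25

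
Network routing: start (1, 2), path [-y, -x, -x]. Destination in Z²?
(-1, 1)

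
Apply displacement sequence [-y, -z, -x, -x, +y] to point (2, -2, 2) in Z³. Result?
(0, -2, 1)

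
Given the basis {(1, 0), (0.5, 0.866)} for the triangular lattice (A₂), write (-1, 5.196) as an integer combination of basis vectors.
-4b₁ + 6b₂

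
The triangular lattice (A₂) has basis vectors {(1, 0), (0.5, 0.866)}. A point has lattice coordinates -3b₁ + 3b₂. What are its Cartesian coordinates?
(-1.5, 2.598)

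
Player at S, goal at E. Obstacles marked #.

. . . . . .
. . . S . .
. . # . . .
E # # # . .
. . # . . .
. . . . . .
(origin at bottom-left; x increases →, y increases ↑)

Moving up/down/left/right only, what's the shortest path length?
5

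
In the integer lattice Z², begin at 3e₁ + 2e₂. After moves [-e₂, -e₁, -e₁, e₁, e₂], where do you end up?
(2, 2)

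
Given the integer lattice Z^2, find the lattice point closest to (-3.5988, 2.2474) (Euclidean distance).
(-4, 2)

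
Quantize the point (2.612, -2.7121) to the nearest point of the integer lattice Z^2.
(3, -3)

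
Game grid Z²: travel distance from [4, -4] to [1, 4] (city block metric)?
11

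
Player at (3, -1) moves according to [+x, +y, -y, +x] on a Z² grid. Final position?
(5, -1)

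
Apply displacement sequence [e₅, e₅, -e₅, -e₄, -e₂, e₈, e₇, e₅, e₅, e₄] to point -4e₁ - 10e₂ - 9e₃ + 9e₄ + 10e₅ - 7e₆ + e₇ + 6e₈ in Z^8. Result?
(-4, -11, -9, 9, 13, -7, 2, 7)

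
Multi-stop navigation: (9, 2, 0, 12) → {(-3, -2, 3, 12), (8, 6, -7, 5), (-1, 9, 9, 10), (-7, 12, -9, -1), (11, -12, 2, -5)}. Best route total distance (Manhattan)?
147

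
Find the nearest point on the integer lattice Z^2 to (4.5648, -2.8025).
(5, -3)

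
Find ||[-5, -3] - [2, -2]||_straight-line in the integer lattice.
7.07107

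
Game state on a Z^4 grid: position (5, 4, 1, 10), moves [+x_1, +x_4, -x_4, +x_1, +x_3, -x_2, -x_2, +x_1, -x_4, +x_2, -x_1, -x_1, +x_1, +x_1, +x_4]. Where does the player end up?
(8, 3, 2, 10)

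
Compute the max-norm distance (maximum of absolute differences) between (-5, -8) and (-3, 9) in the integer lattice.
17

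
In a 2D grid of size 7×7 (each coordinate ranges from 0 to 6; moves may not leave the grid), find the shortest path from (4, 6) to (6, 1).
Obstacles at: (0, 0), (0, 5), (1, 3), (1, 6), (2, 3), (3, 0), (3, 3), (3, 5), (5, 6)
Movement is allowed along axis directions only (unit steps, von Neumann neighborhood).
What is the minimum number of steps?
7
(one shortest path: (4, 6) → (4, 5) → (5, 5) → (6, 5) → (6, 4) → (6, 3) → (6, 2) → (6, 1))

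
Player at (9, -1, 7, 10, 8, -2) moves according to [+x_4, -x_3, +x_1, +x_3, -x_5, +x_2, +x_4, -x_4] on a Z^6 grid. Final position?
(10, 0, 7, 11, 7, -2)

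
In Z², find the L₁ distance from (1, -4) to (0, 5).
10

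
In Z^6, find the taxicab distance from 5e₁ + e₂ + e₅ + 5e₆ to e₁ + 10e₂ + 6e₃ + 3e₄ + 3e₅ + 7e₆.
26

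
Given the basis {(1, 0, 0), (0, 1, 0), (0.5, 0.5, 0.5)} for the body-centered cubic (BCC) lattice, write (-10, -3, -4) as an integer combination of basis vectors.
-6b₁ + b₂ - 8b₃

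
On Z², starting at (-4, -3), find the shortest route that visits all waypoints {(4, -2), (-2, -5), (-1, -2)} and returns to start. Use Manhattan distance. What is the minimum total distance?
22
(one optimal route: (-4, -3) → (4, -2) → (-1, -2) → (-2, -5) → (-4, -3))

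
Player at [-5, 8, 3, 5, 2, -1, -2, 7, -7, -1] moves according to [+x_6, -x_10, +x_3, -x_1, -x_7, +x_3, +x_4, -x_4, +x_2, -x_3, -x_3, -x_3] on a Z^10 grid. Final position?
(-6, 9, 2, 5, 2, 0, -3, 7, -7, -2)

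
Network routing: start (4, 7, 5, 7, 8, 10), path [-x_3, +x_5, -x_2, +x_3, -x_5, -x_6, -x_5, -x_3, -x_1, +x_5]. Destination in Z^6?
(3, 6, 4, 7, 8, 9)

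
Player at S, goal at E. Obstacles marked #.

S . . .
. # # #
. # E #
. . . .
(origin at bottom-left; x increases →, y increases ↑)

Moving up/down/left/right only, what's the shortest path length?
6
(one shortest path: (0, 3) → (0, 2) → (0, 1) → (0, 0) → (1, 0) → (2, 0) → (2, 1))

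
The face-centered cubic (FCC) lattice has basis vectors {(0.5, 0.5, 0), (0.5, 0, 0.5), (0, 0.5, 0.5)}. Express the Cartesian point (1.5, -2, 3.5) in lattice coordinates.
-4b₁ + 7b₂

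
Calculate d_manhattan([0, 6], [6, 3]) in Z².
9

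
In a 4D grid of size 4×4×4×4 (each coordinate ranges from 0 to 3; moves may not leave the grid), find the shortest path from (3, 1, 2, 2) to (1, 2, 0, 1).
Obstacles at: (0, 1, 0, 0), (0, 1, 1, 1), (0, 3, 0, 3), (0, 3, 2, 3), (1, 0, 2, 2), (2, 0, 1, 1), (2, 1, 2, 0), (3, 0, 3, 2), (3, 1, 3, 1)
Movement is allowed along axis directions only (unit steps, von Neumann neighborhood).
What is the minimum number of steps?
6
(one shortest path: (3, 1, 2, 2) → (2, 1, 2, 2) → (1, 1, 2, 2) → (1, 2, 2, 2) → (1, 2, 1, 2) → (1, 2, 0, 2) → (1, 2, 0, 1))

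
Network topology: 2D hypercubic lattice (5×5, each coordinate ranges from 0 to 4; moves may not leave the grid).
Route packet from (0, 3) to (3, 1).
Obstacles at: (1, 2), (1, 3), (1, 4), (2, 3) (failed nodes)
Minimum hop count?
5
(one shortest path: (0, 3) → (0, 2) → (0, 1) → (1, 1) → (2, 1) → (3, 1))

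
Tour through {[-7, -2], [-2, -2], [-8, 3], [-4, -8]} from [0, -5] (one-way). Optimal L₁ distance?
26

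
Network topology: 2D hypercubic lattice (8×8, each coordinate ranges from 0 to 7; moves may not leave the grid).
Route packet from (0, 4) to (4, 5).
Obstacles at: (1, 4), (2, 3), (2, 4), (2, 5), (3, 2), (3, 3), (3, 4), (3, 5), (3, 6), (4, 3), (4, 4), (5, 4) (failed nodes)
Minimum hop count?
9
(one shortest path: (0, 4) → (0, 5) → (1, 5) → (1, 6) → (2, 6) → (2, 7) → (3, 7) → (4, 7) → (4, 6) → (4, 5))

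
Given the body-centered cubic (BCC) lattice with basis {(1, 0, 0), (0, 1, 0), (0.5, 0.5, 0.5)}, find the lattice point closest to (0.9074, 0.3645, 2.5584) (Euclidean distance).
(0.5, 0.5, 2.5)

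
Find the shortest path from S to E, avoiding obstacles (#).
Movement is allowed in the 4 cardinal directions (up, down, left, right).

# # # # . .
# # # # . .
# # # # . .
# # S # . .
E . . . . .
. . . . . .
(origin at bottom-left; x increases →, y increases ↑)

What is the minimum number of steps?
3
(one shortest path: (2, 2) → (2, 1) → (1, 1) → (0, 1))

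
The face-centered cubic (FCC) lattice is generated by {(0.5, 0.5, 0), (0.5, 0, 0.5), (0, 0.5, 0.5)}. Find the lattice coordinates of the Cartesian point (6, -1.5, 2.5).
2b₁ + 10b₂ - 5b₃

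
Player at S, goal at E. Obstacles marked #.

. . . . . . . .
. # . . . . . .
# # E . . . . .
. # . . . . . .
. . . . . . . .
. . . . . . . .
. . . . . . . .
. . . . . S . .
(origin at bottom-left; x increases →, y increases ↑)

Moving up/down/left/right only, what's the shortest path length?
8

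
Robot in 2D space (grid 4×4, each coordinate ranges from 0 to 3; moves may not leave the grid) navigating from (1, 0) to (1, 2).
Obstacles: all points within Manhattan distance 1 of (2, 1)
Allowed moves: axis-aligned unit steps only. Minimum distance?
4
(one shortest path: (1, 0) → (0, 0) → (0, 1) → (0, 2) → (1, 2))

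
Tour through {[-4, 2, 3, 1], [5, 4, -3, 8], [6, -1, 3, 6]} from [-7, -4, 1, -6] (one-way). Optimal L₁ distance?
50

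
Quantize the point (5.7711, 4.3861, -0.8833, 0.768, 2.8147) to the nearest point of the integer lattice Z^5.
(6, 4, -1, 1, 3)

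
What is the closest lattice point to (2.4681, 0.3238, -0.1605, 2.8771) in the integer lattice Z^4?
(2, 0, 0, 3)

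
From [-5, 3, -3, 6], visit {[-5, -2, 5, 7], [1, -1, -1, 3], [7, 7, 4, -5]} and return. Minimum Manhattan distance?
90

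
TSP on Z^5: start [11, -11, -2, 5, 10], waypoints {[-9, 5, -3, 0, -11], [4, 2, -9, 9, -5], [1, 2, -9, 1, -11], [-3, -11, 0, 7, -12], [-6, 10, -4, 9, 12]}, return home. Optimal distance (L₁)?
196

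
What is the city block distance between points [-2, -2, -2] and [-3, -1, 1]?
5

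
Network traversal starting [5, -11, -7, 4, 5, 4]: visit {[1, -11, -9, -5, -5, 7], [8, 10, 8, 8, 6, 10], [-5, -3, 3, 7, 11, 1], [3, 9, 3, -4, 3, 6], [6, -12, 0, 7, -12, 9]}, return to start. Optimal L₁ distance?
230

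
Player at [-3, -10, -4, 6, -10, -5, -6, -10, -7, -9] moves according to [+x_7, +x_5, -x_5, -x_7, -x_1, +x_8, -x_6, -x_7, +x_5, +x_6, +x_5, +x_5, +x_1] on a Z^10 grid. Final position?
(-3, -10, -4, 6, -7, -5, -7, -9, -7, -9)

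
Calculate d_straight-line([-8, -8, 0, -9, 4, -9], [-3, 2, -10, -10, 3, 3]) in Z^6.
19.2614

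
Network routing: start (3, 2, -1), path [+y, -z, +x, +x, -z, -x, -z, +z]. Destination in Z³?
(4, 3, -3)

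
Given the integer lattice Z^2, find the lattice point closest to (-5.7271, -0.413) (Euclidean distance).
(-6, 0)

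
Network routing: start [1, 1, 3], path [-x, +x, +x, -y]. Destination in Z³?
(2, 0, 3)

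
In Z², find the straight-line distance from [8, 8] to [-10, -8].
24.0832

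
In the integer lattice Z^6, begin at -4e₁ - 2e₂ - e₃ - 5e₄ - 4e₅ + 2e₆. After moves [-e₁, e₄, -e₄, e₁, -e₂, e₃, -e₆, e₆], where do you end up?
(-4, -3, 0, -5, -4, 2)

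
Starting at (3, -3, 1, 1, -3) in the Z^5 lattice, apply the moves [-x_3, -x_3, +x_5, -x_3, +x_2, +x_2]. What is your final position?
(3, -1, -2, 1, -2)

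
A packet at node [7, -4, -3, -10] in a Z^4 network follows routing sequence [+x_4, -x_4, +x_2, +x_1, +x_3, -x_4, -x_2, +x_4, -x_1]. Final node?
(7, -4, -2, -10)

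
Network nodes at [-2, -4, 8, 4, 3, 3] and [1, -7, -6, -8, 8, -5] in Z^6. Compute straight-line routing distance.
21.1424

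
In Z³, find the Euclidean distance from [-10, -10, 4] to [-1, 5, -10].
22.4054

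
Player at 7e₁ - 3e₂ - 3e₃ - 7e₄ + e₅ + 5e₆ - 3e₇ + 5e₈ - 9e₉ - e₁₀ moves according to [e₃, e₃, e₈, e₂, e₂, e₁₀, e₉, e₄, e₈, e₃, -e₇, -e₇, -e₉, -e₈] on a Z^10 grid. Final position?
(7, -1, 0, -6, 1, 5, -5, 6, -9, 0)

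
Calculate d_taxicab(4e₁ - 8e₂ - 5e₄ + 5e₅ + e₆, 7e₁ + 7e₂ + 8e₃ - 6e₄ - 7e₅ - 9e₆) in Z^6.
49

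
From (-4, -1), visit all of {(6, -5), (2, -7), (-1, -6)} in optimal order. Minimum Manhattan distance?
18
(one optimal route: (-4, -1) → (-1, -6) → (2, -7) → (6, -5))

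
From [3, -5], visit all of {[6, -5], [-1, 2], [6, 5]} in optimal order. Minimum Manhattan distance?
23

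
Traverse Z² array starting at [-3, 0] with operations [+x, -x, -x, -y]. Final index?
(-4, -1)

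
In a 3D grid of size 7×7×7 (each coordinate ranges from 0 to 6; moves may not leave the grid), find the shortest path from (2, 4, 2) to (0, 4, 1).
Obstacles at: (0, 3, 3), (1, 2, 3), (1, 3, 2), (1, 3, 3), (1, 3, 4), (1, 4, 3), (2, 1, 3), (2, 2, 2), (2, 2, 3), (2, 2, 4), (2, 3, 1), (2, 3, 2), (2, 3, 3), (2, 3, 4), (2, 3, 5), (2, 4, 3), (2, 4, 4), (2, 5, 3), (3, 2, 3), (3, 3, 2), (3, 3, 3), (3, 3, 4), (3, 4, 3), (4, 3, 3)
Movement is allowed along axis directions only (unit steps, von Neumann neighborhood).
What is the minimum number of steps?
3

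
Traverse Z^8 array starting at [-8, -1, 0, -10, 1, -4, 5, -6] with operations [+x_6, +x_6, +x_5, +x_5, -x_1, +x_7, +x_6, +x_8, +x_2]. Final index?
(-9, 0, 0, -10, 3, -1, 6, -5)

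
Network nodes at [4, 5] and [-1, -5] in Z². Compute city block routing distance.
15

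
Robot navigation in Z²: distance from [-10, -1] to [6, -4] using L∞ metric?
16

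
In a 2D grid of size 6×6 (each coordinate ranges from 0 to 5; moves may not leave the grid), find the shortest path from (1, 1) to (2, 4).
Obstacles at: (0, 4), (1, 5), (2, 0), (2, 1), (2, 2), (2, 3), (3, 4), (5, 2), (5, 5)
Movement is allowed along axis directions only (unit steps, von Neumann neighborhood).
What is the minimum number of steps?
4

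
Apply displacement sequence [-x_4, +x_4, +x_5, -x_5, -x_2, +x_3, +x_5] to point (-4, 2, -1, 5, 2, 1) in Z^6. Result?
(-4, 1, 0, 5, 3, 1)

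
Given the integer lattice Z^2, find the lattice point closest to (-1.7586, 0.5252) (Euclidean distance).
(-2, 1)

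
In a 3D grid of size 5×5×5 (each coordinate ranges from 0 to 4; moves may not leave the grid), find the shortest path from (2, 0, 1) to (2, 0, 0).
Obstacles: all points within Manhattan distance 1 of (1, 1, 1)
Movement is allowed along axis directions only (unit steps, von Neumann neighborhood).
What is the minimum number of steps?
1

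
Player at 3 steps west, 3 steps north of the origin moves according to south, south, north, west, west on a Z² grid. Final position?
(-5, 2)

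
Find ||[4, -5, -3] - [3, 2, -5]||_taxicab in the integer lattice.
10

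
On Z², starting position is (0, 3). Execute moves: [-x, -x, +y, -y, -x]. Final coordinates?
(-3, 3)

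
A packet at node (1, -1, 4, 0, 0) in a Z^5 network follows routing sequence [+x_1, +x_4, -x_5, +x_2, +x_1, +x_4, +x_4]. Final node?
(3, 0, 4, 3, -1)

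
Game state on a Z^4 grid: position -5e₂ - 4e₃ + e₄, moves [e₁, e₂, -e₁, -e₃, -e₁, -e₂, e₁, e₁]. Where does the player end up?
(1, -5, -5, 1)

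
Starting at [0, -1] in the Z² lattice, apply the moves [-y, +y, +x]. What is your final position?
(1, -1)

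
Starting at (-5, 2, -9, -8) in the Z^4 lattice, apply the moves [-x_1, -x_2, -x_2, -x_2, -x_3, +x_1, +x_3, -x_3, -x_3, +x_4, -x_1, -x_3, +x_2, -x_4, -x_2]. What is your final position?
(-6, -1, -12, -8)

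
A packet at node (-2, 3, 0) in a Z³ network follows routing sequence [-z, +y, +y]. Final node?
(-2, 5, -1)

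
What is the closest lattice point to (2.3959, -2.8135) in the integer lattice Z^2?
(2, -3)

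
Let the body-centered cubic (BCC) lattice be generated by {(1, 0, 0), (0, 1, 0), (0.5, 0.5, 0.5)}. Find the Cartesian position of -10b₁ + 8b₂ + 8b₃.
(-6, 12, 4)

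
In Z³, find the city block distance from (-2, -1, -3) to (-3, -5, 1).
9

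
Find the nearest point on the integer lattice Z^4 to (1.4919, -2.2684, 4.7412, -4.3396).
(1, -2, 5, -4)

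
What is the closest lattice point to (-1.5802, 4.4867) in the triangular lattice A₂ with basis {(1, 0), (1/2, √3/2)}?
(-1.5, 4.33)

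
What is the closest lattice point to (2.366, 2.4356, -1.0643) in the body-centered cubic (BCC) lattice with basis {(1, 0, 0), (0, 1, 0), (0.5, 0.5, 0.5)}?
(2.5, 2.5, -1.5)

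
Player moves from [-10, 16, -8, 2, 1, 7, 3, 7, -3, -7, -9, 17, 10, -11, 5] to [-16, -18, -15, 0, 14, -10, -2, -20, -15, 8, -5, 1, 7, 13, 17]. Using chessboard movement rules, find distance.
34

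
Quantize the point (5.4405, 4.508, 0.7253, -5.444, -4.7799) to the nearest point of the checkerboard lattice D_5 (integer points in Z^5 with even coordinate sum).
(5, 4, 1, -5, -5)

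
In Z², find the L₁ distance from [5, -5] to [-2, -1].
11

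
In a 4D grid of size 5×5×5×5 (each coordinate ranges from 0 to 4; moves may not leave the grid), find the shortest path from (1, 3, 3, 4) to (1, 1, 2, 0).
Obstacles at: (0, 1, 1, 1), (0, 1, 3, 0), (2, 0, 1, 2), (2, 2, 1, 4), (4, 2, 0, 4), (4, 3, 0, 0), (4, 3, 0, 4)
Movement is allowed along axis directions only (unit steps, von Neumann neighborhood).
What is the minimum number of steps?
7
(one shortest path: (1, 3, 3, 4) → (1, 2, 3, 4) → (1, 1, 3, 4) → (1, 1, 2, 4) → (1, 1, 2, 3) → (1, 1, 2, 2) → (1, 1, 2, 1) → (1, 1, 2, 0))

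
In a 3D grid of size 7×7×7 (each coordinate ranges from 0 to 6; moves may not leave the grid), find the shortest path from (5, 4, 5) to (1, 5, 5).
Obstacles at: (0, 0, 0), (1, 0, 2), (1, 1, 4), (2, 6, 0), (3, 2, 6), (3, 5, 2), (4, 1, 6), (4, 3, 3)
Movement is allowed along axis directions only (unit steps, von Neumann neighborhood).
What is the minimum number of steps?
5
(one shortest path: (5, 4, 5) → (4, 4, 5) → (3, 4, 5) → (2, 4, 5) → (1, 4, 5) → (1, 5, 5))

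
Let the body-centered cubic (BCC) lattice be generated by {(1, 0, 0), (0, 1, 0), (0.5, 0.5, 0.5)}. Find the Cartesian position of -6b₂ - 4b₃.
(-2, -8, -2)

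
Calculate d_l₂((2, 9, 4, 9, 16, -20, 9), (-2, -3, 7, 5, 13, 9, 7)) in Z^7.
32.2335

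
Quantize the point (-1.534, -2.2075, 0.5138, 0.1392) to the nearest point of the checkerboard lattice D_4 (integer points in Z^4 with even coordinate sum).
(-2, -2, 0, 0)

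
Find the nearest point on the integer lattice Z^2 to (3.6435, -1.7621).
(4, -2)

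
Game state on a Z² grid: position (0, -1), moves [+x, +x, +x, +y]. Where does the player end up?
(3, 0)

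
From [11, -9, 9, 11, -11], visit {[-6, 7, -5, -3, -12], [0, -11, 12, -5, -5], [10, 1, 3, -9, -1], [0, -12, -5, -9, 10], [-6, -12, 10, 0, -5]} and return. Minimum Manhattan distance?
236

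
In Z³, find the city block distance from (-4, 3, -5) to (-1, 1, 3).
13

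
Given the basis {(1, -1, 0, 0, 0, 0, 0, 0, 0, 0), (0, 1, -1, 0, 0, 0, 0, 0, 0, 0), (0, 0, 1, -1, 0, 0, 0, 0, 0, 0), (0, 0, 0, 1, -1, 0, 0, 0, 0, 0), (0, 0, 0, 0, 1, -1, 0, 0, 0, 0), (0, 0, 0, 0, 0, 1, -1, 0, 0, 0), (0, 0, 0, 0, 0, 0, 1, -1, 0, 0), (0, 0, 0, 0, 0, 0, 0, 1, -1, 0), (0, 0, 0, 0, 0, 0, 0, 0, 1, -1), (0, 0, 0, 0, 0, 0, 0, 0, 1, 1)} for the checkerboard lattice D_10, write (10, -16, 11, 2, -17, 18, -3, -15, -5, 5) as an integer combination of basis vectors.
10b₁ - 6b₂ + 5b₃ + 7b₄ - 10b₅ + 8b₆ + 5b₇ - 10b₈ - 10b₉ - 5b₁₀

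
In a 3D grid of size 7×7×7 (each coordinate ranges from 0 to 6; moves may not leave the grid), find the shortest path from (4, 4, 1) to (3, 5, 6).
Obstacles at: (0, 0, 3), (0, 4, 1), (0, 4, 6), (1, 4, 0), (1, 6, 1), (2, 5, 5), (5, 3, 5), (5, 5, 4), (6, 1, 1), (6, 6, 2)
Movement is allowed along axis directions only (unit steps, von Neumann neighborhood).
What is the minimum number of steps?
7
(one shortest path: (4, 4, 1) → (3, 4, 1) → (3, 5, 1) → (3, 5, 2) → (3, 5, 3) → (3, 5, 4) → (3, 5, 5) → (3, 5, 6))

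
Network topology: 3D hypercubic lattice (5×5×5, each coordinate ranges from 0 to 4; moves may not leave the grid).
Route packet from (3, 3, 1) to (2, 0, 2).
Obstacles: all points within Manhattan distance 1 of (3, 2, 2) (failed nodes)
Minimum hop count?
5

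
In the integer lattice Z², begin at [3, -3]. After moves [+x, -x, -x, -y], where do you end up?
(2, -4)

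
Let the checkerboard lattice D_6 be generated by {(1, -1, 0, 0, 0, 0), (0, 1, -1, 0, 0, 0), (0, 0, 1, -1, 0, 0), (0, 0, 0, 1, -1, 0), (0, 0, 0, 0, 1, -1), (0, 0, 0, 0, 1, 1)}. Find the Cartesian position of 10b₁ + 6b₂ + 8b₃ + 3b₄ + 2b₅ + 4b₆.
(10, -4, 2, -5, 3, 2)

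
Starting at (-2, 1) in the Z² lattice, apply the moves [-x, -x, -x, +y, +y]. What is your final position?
(-5, 3)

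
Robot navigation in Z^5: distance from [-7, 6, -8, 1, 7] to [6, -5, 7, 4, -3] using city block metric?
52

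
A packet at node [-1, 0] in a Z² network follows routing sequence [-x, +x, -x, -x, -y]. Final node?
(-3, -1)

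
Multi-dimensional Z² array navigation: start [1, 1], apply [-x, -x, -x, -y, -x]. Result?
(-3, 0)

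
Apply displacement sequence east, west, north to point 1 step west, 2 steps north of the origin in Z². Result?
(-1, 3)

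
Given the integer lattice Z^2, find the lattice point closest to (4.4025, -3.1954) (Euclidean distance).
(4, -3)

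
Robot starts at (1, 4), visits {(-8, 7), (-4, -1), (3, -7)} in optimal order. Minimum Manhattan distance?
37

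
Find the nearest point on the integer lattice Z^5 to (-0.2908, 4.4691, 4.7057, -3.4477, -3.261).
(0, 4, 5, -3, -3)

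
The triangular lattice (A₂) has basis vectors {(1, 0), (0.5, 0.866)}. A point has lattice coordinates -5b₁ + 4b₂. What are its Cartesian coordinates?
(-3, 3.464)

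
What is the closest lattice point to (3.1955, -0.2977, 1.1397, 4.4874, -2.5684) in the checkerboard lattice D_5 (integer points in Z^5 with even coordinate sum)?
(3, 0, 1, 5, -3)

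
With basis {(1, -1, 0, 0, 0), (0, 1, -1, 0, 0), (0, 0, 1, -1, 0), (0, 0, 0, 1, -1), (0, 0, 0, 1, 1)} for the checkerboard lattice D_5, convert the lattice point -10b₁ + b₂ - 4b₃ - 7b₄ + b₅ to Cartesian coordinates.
(-10, 11, -5, -2, 8)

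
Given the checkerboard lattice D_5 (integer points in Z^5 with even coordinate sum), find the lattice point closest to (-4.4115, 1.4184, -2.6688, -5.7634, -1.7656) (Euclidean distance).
(-4, 1, -3, -6, -2)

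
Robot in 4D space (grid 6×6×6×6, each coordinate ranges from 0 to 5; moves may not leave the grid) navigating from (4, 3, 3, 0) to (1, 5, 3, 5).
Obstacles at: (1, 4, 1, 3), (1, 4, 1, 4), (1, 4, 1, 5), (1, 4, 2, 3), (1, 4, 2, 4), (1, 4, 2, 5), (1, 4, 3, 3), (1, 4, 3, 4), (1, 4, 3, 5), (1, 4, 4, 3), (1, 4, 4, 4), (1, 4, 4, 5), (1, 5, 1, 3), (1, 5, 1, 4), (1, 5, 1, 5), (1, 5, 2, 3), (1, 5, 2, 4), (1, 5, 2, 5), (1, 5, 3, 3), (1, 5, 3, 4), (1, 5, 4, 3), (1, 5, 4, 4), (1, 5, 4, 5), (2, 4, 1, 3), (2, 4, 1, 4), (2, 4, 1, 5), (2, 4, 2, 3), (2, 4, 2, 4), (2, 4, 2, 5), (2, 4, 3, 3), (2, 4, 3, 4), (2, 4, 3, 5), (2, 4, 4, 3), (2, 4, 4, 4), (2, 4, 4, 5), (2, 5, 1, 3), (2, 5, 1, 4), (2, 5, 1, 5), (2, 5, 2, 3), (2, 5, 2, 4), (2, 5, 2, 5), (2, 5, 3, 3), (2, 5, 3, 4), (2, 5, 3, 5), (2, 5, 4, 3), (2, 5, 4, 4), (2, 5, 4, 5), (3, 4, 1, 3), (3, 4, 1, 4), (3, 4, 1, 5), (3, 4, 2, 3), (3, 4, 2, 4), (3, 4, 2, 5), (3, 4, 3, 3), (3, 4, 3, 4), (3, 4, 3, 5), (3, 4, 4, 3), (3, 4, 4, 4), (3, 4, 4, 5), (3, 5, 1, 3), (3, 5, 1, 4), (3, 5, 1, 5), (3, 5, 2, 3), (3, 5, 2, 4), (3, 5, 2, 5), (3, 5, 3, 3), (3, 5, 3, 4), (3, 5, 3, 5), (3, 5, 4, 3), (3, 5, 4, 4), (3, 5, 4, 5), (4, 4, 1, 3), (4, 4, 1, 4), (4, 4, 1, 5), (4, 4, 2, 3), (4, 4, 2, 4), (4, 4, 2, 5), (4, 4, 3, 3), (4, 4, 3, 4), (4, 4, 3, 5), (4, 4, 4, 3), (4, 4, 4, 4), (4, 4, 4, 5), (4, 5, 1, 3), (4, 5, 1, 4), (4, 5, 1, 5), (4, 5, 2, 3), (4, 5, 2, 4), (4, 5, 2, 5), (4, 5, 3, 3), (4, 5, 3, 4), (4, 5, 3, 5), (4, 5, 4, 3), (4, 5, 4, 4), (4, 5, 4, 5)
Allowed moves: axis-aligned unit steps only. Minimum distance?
12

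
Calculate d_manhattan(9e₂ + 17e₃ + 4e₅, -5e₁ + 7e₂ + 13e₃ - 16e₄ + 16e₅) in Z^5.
39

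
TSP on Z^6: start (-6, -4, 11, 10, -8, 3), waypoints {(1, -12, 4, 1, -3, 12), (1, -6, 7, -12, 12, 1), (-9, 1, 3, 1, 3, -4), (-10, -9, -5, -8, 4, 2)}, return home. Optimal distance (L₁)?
210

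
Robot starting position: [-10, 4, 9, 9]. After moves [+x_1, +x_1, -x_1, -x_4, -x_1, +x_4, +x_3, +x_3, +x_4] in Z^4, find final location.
(-10, 4, 11, 10)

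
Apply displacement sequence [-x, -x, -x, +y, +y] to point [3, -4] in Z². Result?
(0, -2)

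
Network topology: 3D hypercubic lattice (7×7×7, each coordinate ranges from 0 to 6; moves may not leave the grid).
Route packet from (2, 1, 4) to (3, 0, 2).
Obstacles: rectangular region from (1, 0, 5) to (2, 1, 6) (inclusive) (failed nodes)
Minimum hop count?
4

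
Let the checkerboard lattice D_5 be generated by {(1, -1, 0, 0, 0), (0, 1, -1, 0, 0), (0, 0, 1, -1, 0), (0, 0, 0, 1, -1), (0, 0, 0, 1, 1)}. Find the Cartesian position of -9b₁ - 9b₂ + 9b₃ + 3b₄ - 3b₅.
(-9, 0, 18, -9, -6)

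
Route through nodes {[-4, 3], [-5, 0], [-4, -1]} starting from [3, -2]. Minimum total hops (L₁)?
14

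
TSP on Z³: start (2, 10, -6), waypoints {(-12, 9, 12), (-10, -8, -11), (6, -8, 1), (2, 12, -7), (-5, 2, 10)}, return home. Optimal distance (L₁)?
146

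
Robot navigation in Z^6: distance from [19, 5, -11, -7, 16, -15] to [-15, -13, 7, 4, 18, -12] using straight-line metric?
44.0227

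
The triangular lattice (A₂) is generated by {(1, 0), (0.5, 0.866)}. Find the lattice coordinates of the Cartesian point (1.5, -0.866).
2b₁ - b₂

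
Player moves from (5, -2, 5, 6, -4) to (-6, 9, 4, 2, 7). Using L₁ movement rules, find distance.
38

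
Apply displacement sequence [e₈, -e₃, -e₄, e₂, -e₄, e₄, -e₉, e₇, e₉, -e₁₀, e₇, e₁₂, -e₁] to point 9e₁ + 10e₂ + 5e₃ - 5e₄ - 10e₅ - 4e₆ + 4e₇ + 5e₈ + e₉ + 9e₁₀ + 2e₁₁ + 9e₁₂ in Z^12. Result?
(8, 11, 4, -6, -10, -4, 6, 6, 1, 8, 2, 10)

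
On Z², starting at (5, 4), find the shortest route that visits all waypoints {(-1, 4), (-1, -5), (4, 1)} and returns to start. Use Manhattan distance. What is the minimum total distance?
30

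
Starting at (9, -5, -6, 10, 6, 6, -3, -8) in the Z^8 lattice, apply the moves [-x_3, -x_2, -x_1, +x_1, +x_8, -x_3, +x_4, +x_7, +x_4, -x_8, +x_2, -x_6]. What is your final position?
(9, -5, -8, 12, 6, 5, -2, -8)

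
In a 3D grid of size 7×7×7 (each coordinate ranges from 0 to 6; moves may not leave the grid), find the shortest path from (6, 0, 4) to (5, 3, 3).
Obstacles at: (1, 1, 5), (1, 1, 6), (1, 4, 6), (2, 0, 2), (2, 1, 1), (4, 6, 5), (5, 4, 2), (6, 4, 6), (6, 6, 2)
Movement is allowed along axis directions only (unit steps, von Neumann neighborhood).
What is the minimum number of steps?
5
(one shortest path: (6, 0, 4) → (5, 0, 4) → (5, 1, 4) → (5, 2, 4) → (5, 3, 4) → (5, 3, 3))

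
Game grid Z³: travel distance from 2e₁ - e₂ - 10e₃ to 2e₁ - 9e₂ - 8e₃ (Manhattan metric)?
10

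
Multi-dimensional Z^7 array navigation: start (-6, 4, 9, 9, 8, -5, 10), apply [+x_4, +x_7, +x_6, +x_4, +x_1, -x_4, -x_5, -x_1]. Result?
(-6, 4, 9, 10, 7, -4, 11)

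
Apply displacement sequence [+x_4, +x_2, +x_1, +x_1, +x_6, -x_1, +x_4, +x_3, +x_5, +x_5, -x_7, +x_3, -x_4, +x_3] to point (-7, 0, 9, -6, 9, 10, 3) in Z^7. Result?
(-6, 1, 12, -5, 11, 11, 2)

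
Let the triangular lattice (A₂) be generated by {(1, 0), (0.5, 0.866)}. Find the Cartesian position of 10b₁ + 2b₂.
(11, 1.732)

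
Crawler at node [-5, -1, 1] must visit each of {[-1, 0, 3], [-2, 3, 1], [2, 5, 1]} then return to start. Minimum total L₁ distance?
30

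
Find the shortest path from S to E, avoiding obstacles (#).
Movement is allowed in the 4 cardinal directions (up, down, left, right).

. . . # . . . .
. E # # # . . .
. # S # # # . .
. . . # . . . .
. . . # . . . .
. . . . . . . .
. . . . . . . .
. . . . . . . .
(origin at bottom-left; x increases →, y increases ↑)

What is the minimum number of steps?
6
(one shortest path: (2, 5) → (2, 4) → (1, 4) → (0, 4) → (0, 5) → (0, 6) → (1, 6))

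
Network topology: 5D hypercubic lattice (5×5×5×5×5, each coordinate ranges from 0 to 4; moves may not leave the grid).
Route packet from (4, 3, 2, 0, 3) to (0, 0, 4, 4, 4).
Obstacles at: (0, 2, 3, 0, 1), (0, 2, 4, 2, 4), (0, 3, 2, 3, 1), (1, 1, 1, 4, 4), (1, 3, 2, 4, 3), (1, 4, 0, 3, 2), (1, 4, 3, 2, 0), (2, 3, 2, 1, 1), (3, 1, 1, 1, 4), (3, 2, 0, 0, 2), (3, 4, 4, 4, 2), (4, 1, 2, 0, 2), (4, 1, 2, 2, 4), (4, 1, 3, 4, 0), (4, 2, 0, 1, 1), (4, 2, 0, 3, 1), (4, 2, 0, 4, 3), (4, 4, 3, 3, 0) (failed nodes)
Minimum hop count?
14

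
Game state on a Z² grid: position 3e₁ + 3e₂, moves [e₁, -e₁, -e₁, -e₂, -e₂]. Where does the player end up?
(2, 1)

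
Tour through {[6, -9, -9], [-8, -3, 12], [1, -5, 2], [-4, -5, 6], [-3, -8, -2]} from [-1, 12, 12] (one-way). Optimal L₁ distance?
71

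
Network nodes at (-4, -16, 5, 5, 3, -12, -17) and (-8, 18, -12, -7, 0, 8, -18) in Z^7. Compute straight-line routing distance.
44.8888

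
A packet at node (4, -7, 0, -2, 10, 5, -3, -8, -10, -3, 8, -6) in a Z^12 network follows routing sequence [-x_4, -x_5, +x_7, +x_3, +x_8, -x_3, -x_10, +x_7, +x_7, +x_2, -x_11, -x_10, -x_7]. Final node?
(4, -6, 0, -3, 9, 5, -1, -7, -10, -5, 7, -6)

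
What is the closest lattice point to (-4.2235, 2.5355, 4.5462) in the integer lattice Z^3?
(-4, 3, 5)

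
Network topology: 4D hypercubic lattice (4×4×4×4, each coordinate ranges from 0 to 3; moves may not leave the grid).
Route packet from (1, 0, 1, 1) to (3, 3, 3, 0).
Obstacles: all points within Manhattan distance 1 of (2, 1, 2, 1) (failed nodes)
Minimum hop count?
8
(one shortest path: (1, 0, 1, 1) → (2, 0, 1, 1) → (3, 0, 1, 1) → (3, 1, 1, 1) → (3, 2, 1, 1) → (3, 3, 1, 1) → (3, 3, 2, 1) → (3, 3, 3, 1) → (3, 3, 3, 0))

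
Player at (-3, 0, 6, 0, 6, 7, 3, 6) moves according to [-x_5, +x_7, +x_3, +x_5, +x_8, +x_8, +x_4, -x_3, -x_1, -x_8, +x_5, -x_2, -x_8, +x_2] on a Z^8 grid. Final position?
(-4, 0, 6, 1, 7, 7, 4, 6)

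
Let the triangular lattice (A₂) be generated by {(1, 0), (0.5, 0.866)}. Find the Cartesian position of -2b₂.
(-1, -1.732)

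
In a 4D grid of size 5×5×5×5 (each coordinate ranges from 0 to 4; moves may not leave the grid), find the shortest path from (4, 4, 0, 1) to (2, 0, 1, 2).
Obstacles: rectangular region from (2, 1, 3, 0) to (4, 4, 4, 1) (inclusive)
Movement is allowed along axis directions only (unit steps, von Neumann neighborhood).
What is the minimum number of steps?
8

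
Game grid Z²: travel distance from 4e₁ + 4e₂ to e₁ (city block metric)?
7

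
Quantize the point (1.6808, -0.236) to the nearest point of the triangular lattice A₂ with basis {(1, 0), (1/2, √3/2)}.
(2, 0)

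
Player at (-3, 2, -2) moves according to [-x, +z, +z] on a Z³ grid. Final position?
(-4, 2, 0)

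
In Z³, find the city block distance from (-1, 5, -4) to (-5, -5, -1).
17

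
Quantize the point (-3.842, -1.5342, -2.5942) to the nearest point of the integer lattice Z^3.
(-4, -2, -3)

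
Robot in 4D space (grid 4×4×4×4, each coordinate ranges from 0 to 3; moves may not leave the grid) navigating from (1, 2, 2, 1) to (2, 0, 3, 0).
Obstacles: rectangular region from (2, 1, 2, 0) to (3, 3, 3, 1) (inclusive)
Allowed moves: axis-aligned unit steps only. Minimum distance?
5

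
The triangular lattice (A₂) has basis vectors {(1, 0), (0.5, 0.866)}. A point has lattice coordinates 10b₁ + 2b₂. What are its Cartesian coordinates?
(11, 1.732)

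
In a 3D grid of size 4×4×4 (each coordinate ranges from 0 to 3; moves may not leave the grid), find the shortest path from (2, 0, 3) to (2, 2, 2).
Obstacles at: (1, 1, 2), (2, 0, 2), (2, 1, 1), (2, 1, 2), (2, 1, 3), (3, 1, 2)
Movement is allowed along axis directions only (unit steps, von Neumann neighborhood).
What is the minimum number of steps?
5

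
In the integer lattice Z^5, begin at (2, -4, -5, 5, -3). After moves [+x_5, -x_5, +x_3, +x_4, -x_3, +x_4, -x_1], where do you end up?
(1, -4, -5, 7, -3)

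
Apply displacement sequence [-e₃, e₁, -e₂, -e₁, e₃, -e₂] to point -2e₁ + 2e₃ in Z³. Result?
(-2, -2, 2)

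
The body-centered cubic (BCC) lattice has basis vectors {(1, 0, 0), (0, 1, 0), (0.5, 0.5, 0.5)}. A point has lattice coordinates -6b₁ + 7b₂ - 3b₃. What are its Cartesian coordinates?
(-7.5, 5.5, -1.5)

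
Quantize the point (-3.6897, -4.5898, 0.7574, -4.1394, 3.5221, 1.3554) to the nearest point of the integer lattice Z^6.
(-4, -5, 1, -4, 4, 1)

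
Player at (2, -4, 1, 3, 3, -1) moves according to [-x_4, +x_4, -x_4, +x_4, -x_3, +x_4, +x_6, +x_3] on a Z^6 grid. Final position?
(2, -4, 1, 4, 3, 0)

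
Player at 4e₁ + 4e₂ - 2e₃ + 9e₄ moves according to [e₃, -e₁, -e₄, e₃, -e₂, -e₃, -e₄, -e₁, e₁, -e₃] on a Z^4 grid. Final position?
(3, 3, -2, 7)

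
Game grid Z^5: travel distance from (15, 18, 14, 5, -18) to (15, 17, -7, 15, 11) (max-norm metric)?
29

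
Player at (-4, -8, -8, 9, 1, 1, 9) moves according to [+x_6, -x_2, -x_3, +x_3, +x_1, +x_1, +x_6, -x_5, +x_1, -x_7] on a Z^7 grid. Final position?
(-1, -9, -8, 9, 0, 3, 8)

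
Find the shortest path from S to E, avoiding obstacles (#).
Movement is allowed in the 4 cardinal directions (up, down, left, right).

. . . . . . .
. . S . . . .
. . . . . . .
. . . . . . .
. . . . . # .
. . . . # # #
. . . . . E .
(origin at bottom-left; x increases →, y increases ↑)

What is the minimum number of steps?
8
(one shortest path: (2, 5) → (3, 5) → (3, 4) → (3, 3) → (3, 2) → (3, 1) → (3, 0) → (4, 0) → (5, 0))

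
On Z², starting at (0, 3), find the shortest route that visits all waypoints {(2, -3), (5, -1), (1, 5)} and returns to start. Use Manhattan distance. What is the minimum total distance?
26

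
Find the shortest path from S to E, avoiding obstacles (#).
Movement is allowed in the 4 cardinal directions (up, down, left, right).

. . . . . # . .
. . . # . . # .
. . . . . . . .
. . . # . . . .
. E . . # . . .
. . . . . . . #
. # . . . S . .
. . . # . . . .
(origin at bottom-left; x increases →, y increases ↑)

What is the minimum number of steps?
6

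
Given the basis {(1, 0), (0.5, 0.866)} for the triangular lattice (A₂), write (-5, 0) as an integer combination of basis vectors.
-5b₁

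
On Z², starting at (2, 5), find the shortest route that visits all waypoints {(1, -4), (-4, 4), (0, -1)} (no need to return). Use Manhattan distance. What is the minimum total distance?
20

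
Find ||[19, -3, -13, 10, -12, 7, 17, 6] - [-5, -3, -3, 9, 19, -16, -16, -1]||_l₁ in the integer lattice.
129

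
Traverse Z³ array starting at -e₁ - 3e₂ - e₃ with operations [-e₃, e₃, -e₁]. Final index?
(-2, -3, -1)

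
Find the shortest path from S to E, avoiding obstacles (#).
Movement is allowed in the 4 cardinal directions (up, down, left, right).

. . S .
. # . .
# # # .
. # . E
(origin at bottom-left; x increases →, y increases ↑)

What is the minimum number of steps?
4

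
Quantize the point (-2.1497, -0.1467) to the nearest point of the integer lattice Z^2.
(-2, 0)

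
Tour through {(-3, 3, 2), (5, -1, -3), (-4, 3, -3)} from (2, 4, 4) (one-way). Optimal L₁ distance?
27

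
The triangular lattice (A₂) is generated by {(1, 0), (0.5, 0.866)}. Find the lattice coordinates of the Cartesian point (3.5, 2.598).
2b₁ + 3b₂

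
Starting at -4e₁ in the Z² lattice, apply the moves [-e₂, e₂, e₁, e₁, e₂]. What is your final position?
(-2, 1)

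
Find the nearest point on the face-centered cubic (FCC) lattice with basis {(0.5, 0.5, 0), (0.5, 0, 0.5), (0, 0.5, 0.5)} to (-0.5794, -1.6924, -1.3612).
(-0.5, -2, -1.5)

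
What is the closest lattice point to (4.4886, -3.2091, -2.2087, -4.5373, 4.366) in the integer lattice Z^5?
(4, -3, -2, -5, 4)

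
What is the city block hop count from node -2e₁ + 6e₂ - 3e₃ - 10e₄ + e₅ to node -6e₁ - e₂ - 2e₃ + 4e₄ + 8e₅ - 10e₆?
43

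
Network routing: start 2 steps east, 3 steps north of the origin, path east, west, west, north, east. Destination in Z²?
(2, 4)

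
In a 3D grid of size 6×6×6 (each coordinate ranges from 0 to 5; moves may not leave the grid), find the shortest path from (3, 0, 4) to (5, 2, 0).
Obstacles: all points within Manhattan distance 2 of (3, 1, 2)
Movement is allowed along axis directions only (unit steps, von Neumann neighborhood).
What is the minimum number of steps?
8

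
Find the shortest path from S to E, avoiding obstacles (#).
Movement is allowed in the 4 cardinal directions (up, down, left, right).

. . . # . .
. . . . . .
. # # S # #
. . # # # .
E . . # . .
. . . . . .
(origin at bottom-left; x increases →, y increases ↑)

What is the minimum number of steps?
7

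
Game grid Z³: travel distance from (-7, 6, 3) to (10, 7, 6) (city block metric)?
21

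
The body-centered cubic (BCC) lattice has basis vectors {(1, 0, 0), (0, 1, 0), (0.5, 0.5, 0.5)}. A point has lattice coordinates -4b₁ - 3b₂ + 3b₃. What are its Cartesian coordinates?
(-2.5, -1.5, 1.5)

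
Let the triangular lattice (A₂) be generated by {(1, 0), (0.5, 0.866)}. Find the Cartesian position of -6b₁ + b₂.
(-5.5, 0.866)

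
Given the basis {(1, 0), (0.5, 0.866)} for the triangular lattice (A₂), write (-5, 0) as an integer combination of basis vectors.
-5b₁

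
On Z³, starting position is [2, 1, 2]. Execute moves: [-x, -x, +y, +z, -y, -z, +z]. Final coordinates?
(0, 1, 3)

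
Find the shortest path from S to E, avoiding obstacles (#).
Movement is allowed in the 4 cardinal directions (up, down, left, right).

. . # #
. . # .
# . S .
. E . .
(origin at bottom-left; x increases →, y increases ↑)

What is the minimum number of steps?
2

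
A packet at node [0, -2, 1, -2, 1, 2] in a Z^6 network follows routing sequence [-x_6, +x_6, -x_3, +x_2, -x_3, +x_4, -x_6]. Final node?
(0, -1, -1, -1, 1, 1)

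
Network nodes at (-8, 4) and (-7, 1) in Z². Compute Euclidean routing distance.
3.16228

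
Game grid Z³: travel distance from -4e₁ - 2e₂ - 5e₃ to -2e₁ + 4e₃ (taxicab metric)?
13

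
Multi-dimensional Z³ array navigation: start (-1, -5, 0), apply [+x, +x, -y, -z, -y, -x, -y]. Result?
(0, -8, -1)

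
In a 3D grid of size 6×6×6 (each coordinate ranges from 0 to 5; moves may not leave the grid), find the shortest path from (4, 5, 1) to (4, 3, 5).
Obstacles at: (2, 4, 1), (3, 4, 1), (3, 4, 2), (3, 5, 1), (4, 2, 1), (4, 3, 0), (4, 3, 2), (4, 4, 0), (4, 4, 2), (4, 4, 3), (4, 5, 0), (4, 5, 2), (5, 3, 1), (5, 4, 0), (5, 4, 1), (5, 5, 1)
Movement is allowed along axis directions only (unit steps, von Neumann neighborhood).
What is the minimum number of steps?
8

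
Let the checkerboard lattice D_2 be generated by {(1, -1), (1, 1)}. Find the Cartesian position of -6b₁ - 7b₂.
(-13, -1)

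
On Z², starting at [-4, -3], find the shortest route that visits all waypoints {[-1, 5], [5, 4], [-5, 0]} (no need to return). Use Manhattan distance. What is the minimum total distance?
20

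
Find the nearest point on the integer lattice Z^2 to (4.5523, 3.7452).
(5, 4)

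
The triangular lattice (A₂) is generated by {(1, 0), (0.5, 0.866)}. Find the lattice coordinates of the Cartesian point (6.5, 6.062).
3b₁ + 7b₂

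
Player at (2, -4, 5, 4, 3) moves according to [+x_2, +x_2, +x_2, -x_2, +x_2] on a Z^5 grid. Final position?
(2, -1, 5, 4, 3)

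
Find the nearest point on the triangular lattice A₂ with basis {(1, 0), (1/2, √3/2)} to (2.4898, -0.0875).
(2, 0)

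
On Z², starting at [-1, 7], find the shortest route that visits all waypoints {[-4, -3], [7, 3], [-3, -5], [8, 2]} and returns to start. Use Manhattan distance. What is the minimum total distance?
48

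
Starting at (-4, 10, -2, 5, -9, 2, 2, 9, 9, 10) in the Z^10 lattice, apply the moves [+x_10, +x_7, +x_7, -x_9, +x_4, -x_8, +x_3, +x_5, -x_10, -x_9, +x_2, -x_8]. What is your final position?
(-4, 11, -1, 6, -8, 2, 4, 7, 7, 10)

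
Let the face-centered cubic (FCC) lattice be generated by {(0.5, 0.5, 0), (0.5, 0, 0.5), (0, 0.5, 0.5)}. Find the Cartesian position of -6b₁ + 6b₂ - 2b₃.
(0, -4, 2)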